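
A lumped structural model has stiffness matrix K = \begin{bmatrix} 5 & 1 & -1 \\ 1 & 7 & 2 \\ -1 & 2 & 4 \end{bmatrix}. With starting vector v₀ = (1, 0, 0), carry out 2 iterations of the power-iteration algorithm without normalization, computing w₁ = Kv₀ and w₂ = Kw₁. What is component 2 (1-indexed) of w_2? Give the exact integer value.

w1 = Kv₀ = (5, 1, -1)
w2 = Kw1 = (27, 10, -7)
The requested component of w2 is 10.

10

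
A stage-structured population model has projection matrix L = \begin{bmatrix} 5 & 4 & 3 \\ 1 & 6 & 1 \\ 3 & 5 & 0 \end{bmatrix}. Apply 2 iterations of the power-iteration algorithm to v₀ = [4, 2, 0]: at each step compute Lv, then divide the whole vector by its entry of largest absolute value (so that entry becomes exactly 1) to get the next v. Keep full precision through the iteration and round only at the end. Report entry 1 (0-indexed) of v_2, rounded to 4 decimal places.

0.5407

Lv0 = (28.00000, 16.00000, 22.00000); divide by 28.00000 → v1 = (1.00000, 0.57143, 0.78571)
Lv1 = (9.64286, 5.21429, 5.85714); divide by 9.64286 → v2 = (1.00000, 0.54074, 0.60741)
Requested entry of v2: 146/270 = 0.5407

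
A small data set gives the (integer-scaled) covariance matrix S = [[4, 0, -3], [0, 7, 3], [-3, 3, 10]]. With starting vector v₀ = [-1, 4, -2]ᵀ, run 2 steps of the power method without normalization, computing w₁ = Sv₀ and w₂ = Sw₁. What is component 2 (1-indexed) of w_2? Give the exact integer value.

139

w1 = Sv₀ = (4·(-1) + 0·4 + (-3)·(-2); 0·(-1) + 7·4 + 3·(-2); (-3)·(-1) + 3·4 + 10·(-2)) = (2, 22, -5)
w2 = Sw1 = (4·2 + 0·22 + (-3)·(-5); 0·2 + 7·22 + 3·(-5); (-3)·2 + 3·22 + 10·(-5)) = (23, 139, 10)
The requested component of w2 is 139.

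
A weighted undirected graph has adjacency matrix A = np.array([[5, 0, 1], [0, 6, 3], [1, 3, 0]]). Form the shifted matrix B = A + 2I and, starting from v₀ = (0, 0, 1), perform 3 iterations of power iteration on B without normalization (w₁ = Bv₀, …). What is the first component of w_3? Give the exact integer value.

B = A + 2I has rows (7, 0, 1); (0, 8, 3); (1, 3, 2)
w1 = Bv₀ = (7·0 + 0·0 + 1·1; 0·0 + 8·0 + 3·1; 1·0 + 3·0 + 2·1) = (1, 3, 2)
w2 = Bw1 = (7·1 + 0·3 + 1·2; 0·1 + 8·3 + 3·2; 1·1 + 3·3 + 2·2) = (9, 30, 14)
w3 = Bw2 = (77, 282, 127)
Requested component of w3: 77

77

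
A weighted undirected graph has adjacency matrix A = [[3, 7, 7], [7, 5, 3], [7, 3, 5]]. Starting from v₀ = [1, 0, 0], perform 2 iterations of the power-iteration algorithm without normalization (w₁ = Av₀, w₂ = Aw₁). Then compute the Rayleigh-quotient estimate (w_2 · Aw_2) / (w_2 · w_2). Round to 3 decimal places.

w1 = Av₀ = (3·1 + 7·0 + 7·0; 7·1 + 5·0 + 3·0; 7·1 + 3·0 + 5·0) = (3, 7, 7)
w2 = Aw1 = (3·3 + 7·7 + 7·7; 7·3 + 5·7 + 3·7; 7·3 + 3·7 + 5·7) = (107, 77, 77)
Aw2 = (1399, 1365, 1365)
w2·Aw2 = 107·1399 + 77·1365 + 77·1365 = 359903; w2·w2 = 107·107 + 77·77 + 77·77 = 23307
λ ≈ 359903/23307 = 15.442

15.442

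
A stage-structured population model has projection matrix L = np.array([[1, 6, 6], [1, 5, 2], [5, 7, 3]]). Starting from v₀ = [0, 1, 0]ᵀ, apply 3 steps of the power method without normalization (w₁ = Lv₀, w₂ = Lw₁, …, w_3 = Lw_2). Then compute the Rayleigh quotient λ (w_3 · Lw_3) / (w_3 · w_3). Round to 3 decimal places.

10.950

w1 = Lv₀ = (6, 5, 7)
w2 = Lw1 = (78, 45, 86)
w3 = Lw2 = (864, 475, 963)
Lw3 = (9492, 5165, 10534)
w3·Lw3 = 864·9492 + 475·5165 + 963·10534 = 20798705; w3·w3 = 864·864 + 475·475 + 963·963 = 1899490
λ ≈ 20798705/1899490 = 10.950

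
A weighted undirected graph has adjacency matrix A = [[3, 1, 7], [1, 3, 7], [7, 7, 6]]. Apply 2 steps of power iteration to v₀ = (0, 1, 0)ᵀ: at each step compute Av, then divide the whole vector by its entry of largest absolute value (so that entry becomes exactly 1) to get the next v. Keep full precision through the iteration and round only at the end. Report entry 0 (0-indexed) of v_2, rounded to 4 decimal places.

0.7857

Av0 = (1.00000, 3.00000, 7.00000); divide by 7.00000 → v1 = (0.14286, 0.42857, 1.00000)
Av1 = (7.85714, 8.42857, 10.00000); divide by 10.00000 → v2 = (0.78571, 0.84286, 1.00000)
Requested entry of v2: 55/70 = 0.7857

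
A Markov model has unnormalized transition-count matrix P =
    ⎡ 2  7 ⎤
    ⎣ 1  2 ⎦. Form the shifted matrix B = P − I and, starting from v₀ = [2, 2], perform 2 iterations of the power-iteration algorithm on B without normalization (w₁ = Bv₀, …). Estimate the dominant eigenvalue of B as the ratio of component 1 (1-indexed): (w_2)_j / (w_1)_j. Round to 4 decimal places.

B = P − I has rows (1, 7); (1, 1)
w1 = Bv₀ = (16, 4)
w2 = Bw1 = (44, 20)
Ratio: 44/16 = 2.7500

2.7500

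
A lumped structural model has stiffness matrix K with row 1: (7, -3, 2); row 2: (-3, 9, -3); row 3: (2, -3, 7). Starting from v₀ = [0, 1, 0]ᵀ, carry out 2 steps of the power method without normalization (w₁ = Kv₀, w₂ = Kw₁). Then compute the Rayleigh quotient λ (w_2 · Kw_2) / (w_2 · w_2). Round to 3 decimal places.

13.104

w1 = Kv₀ = (7·0 + (-3)·1 + 2·0; (-3)·0 + 9·1 + (-3)·0; 2·0 + (-3)·1 + 7·0) = (-3, 9, -3)
w2 = Kw1 = (7·(-3) + (-3)·9 + 2·(-3); (-3)·(-3) + 9·9 + (-3)·(-3); 2·(-3) + (-3)·9 + 7·(-3)) = (-54, 99, -54)
Kw2 = (-783, 1215, -783)
w2·Kw2 = (-54)·(-783) + 99·1215 + (-54)·(-783) = 204849; w2·w2 = (-54)·(-54) + 99·99 + (-54)·(-54) = 15633
λ ≈ 204849/15633 = 13.104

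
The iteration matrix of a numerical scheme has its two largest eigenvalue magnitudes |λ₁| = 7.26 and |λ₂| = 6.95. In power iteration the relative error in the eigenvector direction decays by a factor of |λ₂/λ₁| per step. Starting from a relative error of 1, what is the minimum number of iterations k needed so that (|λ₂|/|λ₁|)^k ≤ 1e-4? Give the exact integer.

|λ₂/λ₁| = 6.95/7.26 = 0.95730
Need k ≥ ln(1e-4) / ln(0.95730) = -9.2103 / -0.0436 ≈ 211.062
Smallest integer k satisfying the bound: 212

212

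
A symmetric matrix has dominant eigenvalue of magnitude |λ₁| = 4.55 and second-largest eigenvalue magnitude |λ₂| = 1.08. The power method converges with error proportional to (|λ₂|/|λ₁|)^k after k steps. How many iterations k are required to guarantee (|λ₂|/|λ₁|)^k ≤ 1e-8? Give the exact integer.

|λ₂/λ₁| = 1.08/4.55 = 0.23736
Need k ≥ ln(1e-8) / ln(0.23736) = -18.4207 / -1.4382 ≈ 12.808
Smallest integer k satisfying the bound: 13

13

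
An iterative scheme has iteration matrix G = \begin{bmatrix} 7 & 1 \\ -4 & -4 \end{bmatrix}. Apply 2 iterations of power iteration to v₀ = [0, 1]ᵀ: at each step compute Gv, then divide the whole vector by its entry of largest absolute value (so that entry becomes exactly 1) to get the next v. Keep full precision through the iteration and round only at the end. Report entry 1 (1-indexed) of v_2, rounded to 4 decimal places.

Gv0 = (1.00000, -4.00000); divide by -4.00000 → v1 = (-0.25000, 1.00000)
Gv1 = (-0.75000, -3.00000); divide by -3.00000 → v2 = (0.25000, 1.00000)
Requested entry of v2: 3/12 = 0.2500

0.2500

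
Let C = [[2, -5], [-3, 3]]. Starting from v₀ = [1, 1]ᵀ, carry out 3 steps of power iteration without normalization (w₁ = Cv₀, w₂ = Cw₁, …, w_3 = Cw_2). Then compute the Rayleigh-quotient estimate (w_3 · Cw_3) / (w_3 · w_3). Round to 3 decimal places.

6.275

w1 = Cv₀ = (2·1 + (-5)·1; (-3)·1 + 3·1) = (-3, 0)
w2 = Cw1 = (2·(-3) + (-5)·0; (-3)·(-3) + 3·0) = (-6, 9)
w3 = Cw2 = (-57, 45)
Cw3 = (-339, 306)
w3·Cw3 = (-57)·(-339) + 45·306 = 33093; w3·w3 = (-57)·(-57) + 45·45 = 5274
λ ≈ 33093/5274 = 6.275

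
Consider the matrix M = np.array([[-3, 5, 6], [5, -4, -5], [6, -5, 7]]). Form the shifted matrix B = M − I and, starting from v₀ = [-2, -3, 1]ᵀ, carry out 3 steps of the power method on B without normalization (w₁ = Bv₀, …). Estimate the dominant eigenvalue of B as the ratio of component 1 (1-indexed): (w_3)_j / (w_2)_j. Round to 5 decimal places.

B = M − I has rows (-4, 5, 6); (5, -5, -5); (6, -5, 6)
w1 = Bv₀ = ((-4)·(-2) + 5·(-3) + 6·1; 5·(-2) + (-5)·(-3) + (-5)·1; 6·(-2) + (-5)·(-3) + 6·1) = (-1, 0, 9)
w2 = Bw1 = ((-4)·(-1) + 5·0 + 6·9; 5·(-1) + (-5)·0 + (-5)·9; 6·(-1) + (-5)·0 + 6·9) = (58, -50, 48)
w3 = Bw2 = (-194, 300, 886)
Ratio: -194/58 = -3.34483

μ ≈ -3.34483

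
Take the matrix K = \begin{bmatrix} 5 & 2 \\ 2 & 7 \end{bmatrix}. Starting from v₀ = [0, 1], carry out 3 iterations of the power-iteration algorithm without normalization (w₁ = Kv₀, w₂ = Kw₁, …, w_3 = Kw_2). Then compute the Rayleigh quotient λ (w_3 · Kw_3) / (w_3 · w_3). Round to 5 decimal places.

w1 = Kv₀ = (2, 7)
w2 = Kw1 = (24, 53)
w3 = Kw2 = (226, 419)
Kw3 = (1968, 3385)
w3·Kw3 = 226·1968 + 419·3385 = 1863083; w3·w3 = 226·226 + 419·419 = 226637
λ ≈ 1863083/226637 = 8.22056

λ ≈ 8.22056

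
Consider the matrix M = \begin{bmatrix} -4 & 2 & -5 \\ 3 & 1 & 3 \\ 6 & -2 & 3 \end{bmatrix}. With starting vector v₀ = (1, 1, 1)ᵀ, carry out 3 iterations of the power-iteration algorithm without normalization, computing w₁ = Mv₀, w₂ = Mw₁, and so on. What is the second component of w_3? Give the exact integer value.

w1 = Mv₀ = ((-4)·1 + 2·1 + (-5)·1; 3·1 + 1·1 + 3·1; 6·1 + (-2)·1 + 3·1) = (-7, 7, 7)
w2 = Mw1 = ((-4)·(-7) + 2·7 + (-5)·7; 3·(-7) + 1·7 + 3·7; 6·(-7) + (-2)·7 + 3·7) = (7, 7, -35)
w3 = Mw2 = (161, -77, -77)
The requested component of w3 is -77.

-77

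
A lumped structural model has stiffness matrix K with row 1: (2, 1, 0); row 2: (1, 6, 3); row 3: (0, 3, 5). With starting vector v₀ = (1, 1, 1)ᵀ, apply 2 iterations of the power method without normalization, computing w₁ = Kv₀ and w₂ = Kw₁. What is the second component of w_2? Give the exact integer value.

w1 = Kv₀ = (3, 10, 8)
w2 = Kw1 = (16, 87, 70)
The requested component of w2 is 87.

87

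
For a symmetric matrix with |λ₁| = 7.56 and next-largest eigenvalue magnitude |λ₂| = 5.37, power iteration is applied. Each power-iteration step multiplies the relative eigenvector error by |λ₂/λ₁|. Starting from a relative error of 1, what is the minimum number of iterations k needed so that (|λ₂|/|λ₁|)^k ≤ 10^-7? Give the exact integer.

|λ₂/λ₁| = 5.37/7.56 = 0.71032
Need k ≥ ln(10^-7) / ln(0.71032) = -16.1181 / -0.3420 ≈ 47.123
Smallest integer k satisfying the bound: 48

48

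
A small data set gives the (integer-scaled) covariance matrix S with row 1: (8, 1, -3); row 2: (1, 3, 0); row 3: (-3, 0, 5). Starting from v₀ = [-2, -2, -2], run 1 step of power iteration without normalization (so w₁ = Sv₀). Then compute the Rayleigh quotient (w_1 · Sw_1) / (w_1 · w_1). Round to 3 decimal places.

w1 = Sv₀ = (-12, -8, -4)
Sw1 = (-92, -36, 16)
w1·Sw1 = (-12)·(-92) + (-8)·(-36) + (-4)·16 = 1328; w1·w1 = (-12)·(-12) + (-8)·(-8) + (-4)·(-4) = 224
λ ≈ 1328/224 = 5.929

5.929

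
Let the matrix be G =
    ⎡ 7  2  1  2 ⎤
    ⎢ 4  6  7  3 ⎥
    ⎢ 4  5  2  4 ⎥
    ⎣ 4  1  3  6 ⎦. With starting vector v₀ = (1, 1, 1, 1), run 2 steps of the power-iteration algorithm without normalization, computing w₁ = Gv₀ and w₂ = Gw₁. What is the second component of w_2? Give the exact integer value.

315

w1 = Gv₀ = (12, 20, 15, 14)
w2 = Gw1 = (167, 315, 234, 197)
The requested component of w2 is 315.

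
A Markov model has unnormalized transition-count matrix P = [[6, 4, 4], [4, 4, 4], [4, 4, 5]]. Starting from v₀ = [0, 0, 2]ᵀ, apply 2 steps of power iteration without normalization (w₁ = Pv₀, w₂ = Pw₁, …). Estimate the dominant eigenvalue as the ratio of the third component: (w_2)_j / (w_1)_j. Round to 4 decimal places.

w1 = Pv₀ = (6·0 + 4·0 + 4·2; 4·0 + 4·0 + 4·2; 4·0 + 4·0 + 5·2) = (8, 8, 10)
w2 = Pw1 = (6·8 + 4·8 + 4·10; 4·8 + 4·8 + 4·10; 4·8 + 4·8 + 5·10) = (120, 104, 114)
Ratio at component: 114 / 10 = 11.4000

λ ≈ 11.4000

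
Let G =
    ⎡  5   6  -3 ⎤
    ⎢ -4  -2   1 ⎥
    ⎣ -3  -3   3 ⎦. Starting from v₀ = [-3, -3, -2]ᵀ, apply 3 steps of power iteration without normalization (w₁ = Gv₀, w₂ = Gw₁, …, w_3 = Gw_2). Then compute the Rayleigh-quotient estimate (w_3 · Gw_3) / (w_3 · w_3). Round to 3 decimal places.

w1 = Gv₀ = (5·(-3) + 6·(-3) + (-3)·(-2); (-4)·(-3) + (-2)·(-3) + 1·(-2); (-3)·(-3) + (-3)·(-3) + 3·(-2)) = (-27, 16, 12)
w2 = Gw1 = (5·(-27) + 6·16 + (-3)·12; (-4)·(-27) + (-2)·16 + 1·12; (-3)·(-27) + (-3)·16 + 3·12) = (-75, 88, 69)
w3 = Gw2 = (-54, 193, 168)
Gw3 = (384, -2, 87)
w3·Gw3 = (-54)·384 + 193·(-2) + 168·87 = -6506; w3·w3 = (-54)·(-54) + 193·193 + 168·168 = 68389
λ ≈ -6506/68389 = -0.095

λ ≈ -0.095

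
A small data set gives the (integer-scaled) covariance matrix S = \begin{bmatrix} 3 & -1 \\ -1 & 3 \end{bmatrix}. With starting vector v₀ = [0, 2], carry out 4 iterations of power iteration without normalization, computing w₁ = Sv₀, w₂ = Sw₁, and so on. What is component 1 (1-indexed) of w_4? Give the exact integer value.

w1 = Sv₀ = (3·0 + (-1)·2; (-1)·0 + 3·2) = (-2, 6)
w2 = Sw1 = (3·(-2) + (-1)·6; (-1)·(-2) + 3·6) = (-12, 20)
w3 = Sw2 = (-56, 72)
w4 = Sw3 = (-240, 272)
The requested component of w4 is -240.

-240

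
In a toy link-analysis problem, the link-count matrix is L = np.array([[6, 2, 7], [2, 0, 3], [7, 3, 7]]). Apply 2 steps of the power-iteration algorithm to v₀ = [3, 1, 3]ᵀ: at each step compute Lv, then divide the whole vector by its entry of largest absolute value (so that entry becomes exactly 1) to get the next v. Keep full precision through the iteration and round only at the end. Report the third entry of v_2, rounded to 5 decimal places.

Lv0 = (41.000000, 15.000000, 45.000000); divide by 45.000000 → v1 = (0.911111, 0.333333, 1.000000)
Lv1 = (13.133333, 4.822222, 14.377778); divide by 14.377778 → v2 = (0.913447, 0.335394, 1.000000)
Requested entry of v2: 647/647 = 1.00000

1.00000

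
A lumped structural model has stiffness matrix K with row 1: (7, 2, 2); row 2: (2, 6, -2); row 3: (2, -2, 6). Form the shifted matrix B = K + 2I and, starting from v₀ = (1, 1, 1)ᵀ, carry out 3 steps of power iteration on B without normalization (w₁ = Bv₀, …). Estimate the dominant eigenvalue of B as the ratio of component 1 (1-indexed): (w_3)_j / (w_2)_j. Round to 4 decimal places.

B = K + 2I has rows (9, 2, 2); (2, 8, -2); (2, -2, 8)
w1 = Bv₀ = (9·1 + 2·1 + 2·1; 2·1 + 8·1 + (-2)·1; 2·1 + (-2)·1 + 8·1) = (13, 8, 8)
w2 = Bw1 = (9·13 + 2·8 + 2·8; 2·13 + 8·8 + (-2)·8; 2·13 + (-2)·8 + 8·8) = (149, 74, 74)
w3 = Bw2 = (1637, 742, 742)
Ratio: 1637/149 = 10.9866

10.9866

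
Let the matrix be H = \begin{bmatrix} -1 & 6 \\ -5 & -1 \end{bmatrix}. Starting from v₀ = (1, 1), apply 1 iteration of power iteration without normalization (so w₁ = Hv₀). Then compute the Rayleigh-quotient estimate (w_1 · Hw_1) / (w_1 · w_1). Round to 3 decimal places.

w1 = Hv₀ = ((-1)·1 + 6·1; (-5)·1 + (-1)·1) = (5, -6)
Hw1 = (-41, -19)
w1·Hw1 = 5·(-41) + (-6)·(-19) = -91; w1·w1 = 5·5 + (-6)·(-6) = 61
λ ≈ -91/61 = -1.492

λ ≈ -1.492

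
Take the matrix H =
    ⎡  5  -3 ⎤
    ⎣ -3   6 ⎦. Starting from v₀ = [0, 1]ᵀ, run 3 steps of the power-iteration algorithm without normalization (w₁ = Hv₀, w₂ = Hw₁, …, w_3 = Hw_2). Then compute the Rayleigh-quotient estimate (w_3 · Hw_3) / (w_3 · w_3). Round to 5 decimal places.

λ ≈ 8.53890

w1 = Hv₀ = (-3, 6)
w2 = Hw1 = (-33, 45)
w3 = Hw2 = (-300, 369)
Hw3 = (-2607, 3114)
w3·Hw3 = (-300)·(-2607) + 369·3114 = 1931166; w3·w3 = (-300)·(-300) + 369·369 = 226161
λ ≈ 1931166/226161 = 8.53890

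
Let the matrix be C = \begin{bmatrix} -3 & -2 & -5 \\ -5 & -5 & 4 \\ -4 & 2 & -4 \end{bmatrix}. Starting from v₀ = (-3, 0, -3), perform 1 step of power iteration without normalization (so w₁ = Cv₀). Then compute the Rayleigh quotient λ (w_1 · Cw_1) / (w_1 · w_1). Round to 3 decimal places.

λ ≈ -8.039

w1 = Cv₀ = (24, 3, 24)
Cw1 = (-198, -39, -186)
w1·Cw1 = 24·(-198) + 3·(-39) + 24·(-186) = -9333; w1·w1 = 24·24 + 3·3 + 24·24 = 1161
λ ≈ -9333/1161 = -8.039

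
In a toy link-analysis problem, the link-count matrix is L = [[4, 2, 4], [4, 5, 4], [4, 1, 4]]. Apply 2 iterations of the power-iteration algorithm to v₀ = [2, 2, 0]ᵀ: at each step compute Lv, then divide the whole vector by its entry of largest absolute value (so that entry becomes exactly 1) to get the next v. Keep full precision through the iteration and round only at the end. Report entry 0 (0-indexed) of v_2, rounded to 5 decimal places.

0.69663

Lv0 = (12.000000, 18.000000, 10.000000); divide by 18.000000 → v1 = (0.666667, 1.000000, 0.555556)
Lv1 = (6.888889, 9.888889, 5.888889); divide by 9.888889 → v2 = (0.696629, 1.000000, 0.595506)
Requested entry of v2: 124/178 = 0.69663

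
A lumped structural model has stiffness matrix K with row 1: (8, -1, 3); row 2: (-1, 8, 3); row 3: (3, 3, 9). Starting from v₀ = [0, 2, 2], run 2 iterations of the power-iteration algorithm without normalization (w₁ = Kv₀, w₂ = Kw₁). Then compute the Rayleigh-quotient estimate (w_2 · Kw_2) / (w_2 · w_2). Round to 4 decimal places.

w1 = Kv₀ = (8·0 + (-1)·2 + 3·2; (-1)·0 + 8·2 + 3·2; 3·0 + 3·2 + 9·2) = (4, 22, 24)
w2 = Kw1 = (8·4 + (-1)·22 + 3·24; (-1)·4 + 8·22 + 3·24; 3·4 + 3·22 + 9·24) = (82, 244, 294)
Kw2 = (1294, 2752, 3624)
w2·Kw2 = 82·1294 + 244·2752 + 294·3624 = 1843052; w2·w2 = 82·82 + 244·244 + 294·294 = 152696
λ ≈ 1843052/152696 = 12.0701

12.0701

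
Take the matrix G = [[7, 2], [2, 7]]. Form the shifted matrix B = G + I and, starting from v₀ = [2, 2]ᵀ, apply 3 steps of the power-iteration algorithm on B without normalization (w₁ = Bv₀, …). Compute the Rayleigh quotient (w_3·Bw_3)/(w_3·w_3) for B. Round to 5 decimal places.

10.00000

B = G + I has rows (8, 2); (2, 8)
w1 = Bv₀ = (20, 20)
w2 = Bw1 = (200, 200)
w3 = Bw2 = (2000, 2000)
Bw3 = (20000, 20000)
w3·Bw3 = 80000000; w3·w3 = 8000000; μ ≈ 80000000/8000000 = 10.00000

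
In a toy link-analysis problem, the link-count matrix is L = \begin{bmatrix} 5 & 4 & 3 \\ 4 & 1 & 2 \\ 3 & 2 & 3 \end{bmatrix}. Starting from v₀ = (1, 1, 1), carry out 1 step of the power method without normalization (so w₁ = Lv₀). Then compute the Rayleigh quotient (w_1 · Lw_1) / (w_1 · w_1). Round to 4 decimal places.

w1 = Lv₀ = (5·1 + 4·1 + 3·1; 4·1 + 1·1 + 2·1; 3·1 + 2·1 + 3·1) = (12, 7, 8)
Lw1 = (112, 71, 74)
w1·Lw1 = 12·112 + 7·71 + 8·74 = 2433; w1·w1 = 12·12 + 7·7 + 8·8 = 257
λ ≈ 2433/257 = 9.4669

9.4669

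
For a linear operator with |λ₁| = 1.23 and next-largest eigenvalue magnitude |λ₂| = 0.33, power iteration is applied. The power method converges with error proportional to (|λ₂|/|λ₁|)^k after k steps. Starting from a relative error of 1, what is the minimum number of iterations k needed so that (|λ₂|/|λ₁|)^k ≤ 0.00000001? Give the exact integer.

|λ₂/λ₁| = 0.33/1.23 = 0.26829
Need k ≥ ln(0.00000001) / ln(0.26829) = -18.4207 / -1.3157 ≈ 14.001
Smallest integer k satisfying the bound: 15

15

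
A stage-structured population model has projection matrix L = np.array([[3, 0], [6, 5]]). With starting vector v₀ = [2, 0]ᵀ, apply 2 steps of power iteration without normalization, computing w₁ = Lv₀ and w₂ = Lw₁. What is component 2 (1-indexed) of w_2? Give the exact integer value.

w1 = Lv₀ = (6, 12)
w2 = Lw1 = (18, 96)
The requested component of w2 is 96.

96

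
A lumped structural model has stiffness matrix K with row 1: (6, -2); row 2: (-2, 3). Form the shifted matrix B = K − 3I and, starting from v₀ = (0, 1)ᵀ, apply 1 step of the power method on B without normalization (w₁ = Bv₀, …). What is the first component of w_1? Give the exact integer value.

-2

B = K − 3I has rows (3, -2); (-2, 0)
w1 = Bv₀ = (3·0 + (-2)·1; (-2)·0 + 0·1) = (-2, 0)
Requested component of w1: -2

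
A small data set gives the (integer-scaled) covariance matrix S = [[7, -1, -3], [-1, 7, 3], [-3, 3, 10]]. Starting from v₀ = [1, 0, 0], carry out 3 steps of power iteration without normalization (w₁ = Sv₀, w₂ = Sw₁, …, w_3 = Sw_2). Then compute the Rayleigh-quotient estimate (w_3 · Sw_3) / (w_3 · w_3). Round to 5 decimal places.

w1 = Sv₀ = (7·1 + (-1)·0 + (-3)·0; (-1)·1 + 7·0 + 3·0; (-3)·1 + 3·0 + 10·0) = (7, -1, -3)
w2 = Sw1 = (7·7 + (-1)·(-1) + (-3)·(-3); (-1)·7 + 7·(-1) + 3·(-3); (-3)·7 + 3·(-1) + 10·(-3)) = (59, -23, -54)
w3 = Sw2 = (598, -382, -786)
Sw3 = (6926, -5630, -10800)
w3·Sw3 = 598·6926 + (-382)·(-5630) + (-786)·(-10800) = 14781208; w3·w3 = 598·598 + (-382)·(-382) + (-786)·(-786) = 1121324
λ ≈ 14781208/1121324 = 13.18192

13.18192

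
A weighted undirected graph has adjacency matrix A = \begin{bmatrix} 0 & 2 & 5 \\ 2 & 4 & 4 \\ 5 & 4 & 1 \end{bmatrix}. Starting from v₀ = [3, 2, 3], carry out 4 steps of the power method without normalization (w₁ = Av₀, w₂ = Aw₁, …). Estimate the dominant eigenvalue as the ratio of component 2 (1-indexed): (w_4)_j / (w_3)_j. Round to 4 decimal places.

9.2091

w1 = Av₀ = (19, 26, 26)
w2 = Aw1 = (182, 246, 225)
w3 = Aw2 = (1617, 2248, 2119)
w4 = Aw3 = (15091, 20702, 19196)
Ratio at component: 20702 / 2248 = 9.2091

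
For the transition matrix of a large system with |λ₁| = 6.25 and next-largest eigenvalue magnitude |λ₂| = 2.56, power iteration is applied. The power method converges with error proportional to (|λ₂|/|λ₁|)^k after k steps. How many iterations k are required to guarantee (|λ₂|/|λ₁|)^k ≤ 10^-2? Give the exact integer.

6

|λ₂/λ₁| = 2.56/6.25 = 0.40960
Need k ≥ ln(10^-2) / ln(0.40960) = -4.6052 / -0.8926 ≈ 5.159
Smallest integer k satisfying the bound: 6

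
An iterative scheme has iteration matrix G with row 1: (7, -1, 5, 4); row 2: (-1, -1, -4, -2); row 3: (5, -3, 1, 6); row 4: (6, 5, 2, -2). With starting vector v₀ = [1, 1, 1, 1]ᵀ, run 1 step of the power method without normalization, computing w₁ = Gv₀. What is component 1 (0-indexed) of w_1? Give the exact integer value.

-8

w1 = Gv₀ = (7·1 + (-1)·1 + 5·1 + 4·1; (-1)·1 + (-1)·1 + (-4)·1 + (-2)·1; 5·1 + (-3)·1 + 1·1 + 6·1; 6·1 + 5·1 + 2·1 + (-2)·1) = (15, -8, 9, 11)
The requested component of w1 is -8.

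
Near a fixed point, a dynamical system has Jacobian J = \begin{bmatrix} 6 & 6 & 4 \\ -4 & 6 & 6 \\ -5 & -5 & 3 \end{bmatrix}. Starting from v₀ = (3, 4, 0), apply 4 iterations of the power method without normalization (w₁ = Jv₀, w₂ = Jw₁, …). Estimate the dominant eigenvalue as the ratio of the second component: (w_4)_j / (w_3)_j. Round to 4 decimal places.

λ ≈ 4.7893

w1 = Jv₀ = (6·3 + 6·4 + 4·0; (-4)·3 + 6·4 + 6·0; (-5)·3 + (-5)·4 + 3·0) = (42, 12, -35)
w2 = Jw1 = (6·42 + 6·12 + 4·(-35); (-4)·42 + 6·12 + 6·(-35); (-5)·42 + (-5)·12 + 3·(-35)) = (184, -306, -375)
w3 = Jw2 = (-2232, -4822, -515)
w4 = Jw3 = (-44384, -23094, 33725)
Ratio at component: -23094 / -4822 = 4.7893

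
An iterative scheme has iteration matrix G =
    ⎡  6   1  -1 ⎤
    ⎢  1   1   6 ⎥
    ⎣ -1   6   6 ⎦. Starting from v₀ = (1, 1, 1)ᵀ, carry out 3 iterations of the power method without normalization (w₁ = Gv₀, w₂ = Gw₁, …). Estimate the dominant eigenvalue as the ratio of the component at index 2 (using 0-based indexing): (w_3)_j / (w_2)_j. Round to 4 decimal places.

w1 = Gv₀ = (6, 8, 11)
w2 = Gw1 = (33, 80, 108)
w3 = Gw2 = (170, 761, 1095)
Ratio at component: 1095 / 108 = 10.1389

λ ≈ 10.1389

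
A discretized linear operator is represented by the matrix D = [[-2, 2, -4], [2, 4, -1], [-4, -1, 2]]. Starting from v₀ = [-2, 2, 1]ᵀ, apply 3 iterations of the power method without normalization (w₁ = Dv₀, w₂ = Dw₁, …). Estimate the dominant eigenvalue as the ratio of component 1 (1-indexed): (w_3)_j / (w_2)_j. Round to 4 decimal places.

λ ≈ -3.0588

w1 = Dv₀ = ((-2)·(-2) + 2·2 + (-4)·1; 2·(-2) + 4·2 + (-1)·1; (-4)·(-2) + (-1)·2 + 2·1) = (4, 3, 8)
w2 = Dw1 = ((-2)·4 + 2·3 + (-4)·8; 2·4 + 4·3 + (-1)·8; (-4)·4 + (-1)·3 + 2·8) = (-34, 12, -3)
w3 = Dw2 = (104, -17, 118)
Ratio at component: 104 / -34 = -3.0588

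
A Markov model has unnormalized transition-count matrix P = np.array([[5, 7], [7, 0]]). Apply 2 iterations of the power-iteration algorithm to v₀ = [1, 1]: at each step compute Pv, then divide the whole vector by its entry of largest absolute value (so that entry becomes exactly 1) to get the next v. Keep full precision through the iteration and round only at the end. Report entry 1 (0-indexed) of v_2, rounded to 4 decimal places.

0.7706

Pv0 = (12.00000, 7.00000); divide by 12.00000 → v1 = (1.00000, 0.58333)
Pv1 = (9.08333, 7.00000); divide by 9.08333 → v2 = (1.00000, 0.77064)
Requested entry of v2: 84/109 = 0.7706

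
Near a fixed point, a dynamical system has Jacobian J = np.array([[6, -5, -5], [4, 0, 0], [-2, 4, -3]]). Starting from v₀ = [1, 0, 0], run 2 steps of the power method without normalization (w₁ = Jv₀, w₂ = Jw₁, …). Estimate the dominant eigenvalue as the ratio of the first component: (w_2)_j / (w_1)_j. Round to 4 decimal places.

w1 = Jv₀ = (6, 4, -2)
w2 = Jw1 = (26, 24, 10)
Ratio at component: 26 / 6 = 4.3333

4.3333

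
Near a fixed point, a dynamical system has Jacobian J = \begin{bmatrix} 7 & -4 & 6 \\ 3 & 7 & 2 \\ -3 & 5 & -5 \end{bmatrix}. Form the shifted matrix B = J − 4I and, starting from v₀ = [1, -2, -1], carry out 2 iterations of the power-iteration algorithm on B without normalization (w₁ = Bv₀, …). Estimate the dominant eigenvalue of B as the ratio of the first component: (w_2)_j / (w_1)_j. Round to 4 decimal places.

μ ≈ 2.2000

B = J − 4I has rows (3, -4, 6); (3, 3, 2); (-3, 5, -9)
w1 = Bv₀ = (5, -5, -4)
w2 = Bw1 = (11, -8, -4)
Ratio: 11/5 = 2.2000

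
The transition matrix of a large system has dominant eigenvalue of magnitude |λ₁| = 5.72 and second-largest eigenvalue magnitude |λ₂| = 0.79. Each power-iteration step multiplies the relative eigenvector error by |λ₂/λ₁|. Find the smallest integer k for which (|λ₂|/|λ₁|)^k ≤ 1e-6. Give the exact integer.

7

|λ₂/λ₁| = 0.79/5.72 = 0.13811
Need k ≥ ln(1e-6) / ln(0.13811) = -13.8155 / -1.9797 ≈ 6.979
Smallest integer k satisfying the bound: 7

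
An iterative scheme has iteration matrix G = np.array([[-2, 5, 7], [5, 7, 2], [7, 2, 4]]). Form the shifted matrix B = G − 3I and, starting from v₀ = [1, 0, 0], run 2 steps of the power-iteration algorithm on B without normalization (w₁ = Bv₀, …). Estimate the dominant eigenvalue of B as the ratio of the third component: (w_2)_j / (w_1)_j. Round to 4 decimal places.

μ ≈ -2.5714

B = G − 3I has rows (-5, 5, 7); (5, 4, 2); (7, 2, 1)
w1 = Bv₀ = ((-5)·1 + 5·0 + 7·0; 5·1 + 4·0 + 2·0; 7·1 + 2·0 + 1·0) = (-5, 5, 7)
w2 = Bw1 = ((-5)·(-5) + 5·5 + 7·7; 5·(-5) + 4·5 + 2·7; 7·(-5) + 2·5 + 1·7) = (99, 9, -18)
Ratio: -18/7 = -2.5714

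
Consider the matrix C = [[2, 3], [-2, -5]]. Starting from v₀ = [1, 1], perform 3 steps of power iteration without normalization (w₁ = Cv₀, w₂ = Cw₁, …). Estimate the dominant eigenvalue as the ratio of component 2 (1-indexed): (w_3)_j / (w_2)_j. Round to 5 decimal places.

λ ≈ -4.12000

w1 = Cv₀ = (2·1 + 3·1; (-2)·1 + (-5)·1) = (5, -7)
w2 = Cw1 = (2·5 + 3·(-7); (-2)·5 + (-5)·(-7)) = (-11, 25)
w3 = Cw2 = (53, -103)
Ratio at component: -103 / 25 = -4.12000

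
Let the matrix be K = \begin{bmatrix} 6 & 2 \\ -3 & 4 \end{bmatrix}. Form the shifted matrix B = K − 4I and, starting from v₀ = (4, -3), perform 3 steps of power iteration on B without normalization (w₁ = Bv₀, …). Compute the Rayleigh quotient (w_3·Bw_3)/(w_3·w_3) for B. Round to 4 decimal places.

1.3528

B = K − 4I has rows (2, 2); (-3, 0)
w1 = Bv₀ = (2, -12)
w2 = Bw1 = (-20, -6)
w3 = Bw2 = (-52, 60)
Bw3 = (16, 156)
w3·Bw3 = 8528; w3·w3 = 6304; μ ≈ 8528/6304 = 1.3528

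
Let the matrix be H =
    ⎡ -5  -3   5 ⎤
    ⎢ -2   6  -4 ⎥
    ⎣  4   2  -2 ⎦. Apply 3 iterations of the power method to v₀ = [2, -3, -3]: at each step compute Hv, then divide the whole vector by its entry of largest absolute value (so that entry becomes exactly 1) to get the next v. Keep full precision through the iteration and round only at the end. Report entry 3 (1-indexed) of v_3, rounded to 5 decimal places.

-0.63551

Hv0 = (-16.000000, -10.000000, 8.000000); divide by -16.000000 → v1 = (1.000000, 0.625000, -0.500000)
Hv1 = (-9.375000, 3.750000, 6.250000); divide by -9.375000 → v2 = (1.000000, -0.400000, -0.666667)
Hv2 = (-7.133333, -1.733333, 4.533333); divide by -7.133333 → v3 = (1.000000, 0.242991, -0.635514)
Requested entry of v3: 680/-1070 = -0.63551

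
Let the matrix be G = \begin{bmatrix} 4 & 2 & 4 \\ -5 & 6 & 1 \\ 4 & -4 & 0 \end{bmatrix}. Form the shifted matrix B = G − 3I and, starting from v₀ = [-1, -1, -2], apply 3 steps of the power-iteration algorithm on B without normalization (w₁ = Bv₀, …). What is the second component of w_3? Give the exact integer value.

B = G − 3I has rows (1, 2, 4); (-5, 3, 1); (4, -4, -3)
w1 = Bv₀ = (1·(-1) + 2·(-1) + 4·(-2); (-5)·(-1) + 3·(-1) + 1·(-2); 4·(-1) + (-4)·(-1) + (-3)·(-2)) = (-11, 0, 6)
w2 = Bw1 = (1·(-11) + 2·0 + 4·6; (-5)·(-11) + 3·0 + 1·6; 4·(-11) + (-4)·0 + (-3)·6) = (13, 61, -62)
w3 = Bw2 = (-113, 56, -6)
Requested component of w3: 56

56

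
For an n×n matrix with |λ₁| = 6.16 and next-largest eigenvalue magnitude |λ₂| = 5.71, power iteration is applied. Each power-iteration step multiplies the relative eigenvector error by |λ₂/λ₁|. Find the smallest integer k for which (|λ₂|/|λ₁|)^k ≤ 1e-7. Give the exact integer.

213

|λ₂/λ₁| = 5.71/6.16 = 0.92695
Need k ≥ ln(1e-7) / ln(0.92695) = -16.1181 / -0.0759 ≈ 212.478
Smallest integer k satisfying the bound: 213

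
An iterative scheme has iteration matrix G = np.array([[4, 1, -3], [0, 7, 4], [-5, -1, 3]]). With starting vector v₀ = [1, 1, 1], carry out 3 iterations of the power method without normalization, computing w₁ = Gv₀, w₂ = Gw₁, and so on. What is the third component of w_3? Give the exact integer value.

w1 = Gv₀ = (4·1 + 1·1 + (-3)·1; 0·1 + 7·1 + 4·1; (-5)·1 + (-1)·1 + 3·1) = (2, 11, -3)
w2 = Gw1 = (4·2 + 1·11 + (-3)·(-3); 0·2 + 7·11 + 4·(-3); (-5)·2 + (-1)·11 + 3·(-3)) = (28, 65, -30)
w3 = Gw2 = (267, 335, -295)
The requested component of w3 is -295.

-295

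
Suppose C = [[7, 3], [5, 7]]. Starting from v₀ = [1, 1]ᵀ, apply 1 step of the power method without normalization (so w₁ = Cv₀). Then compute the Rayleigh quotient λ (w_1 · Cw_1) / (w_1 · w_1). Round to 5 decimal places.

w1 = Cv₀ = (10, 12)
Cw1 = (106, 134)
w1·Cw1 = 10·106 + 12·134 = 2668; w1·w1 = 10·10 + 12·12 = 244
λ ≈ 2668/244 = 10.93443

λ ≈ 10.93443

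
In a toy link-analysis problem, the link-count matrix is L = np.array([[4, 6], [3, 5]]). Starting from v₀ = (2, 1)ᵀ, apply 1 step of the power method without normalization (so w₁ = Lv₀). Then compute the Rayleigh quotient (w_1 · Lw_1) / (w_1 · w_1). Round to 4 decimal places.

8.7539

w1 = Lv₀ = (4·2 + 6·1; 3·2 + 5·1) = (14, 11)
Lw1 = (122, 97)
w1·Lw1 = 14·122 + 11·97 = 2775; w1·w1 = 14·14 + 11·11 = 317
λ ≈ 2775/317 = 8.7539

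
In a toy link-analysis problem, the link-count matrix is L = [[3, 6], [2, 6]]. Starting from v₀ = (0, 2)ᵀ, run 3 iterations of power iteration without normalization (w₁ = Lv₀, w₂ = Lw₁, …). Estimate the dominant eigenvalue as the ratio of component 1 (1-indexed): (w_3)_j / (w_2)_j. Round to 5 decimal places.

w1 = Lv₀ = (3·0 + 6·2; 2·0 + 6·2) = (12, 12)
w2 = Lw1 = (3·12 + 6·12; 2·12 + 6·12) = (108, 96)
w3 = Lw2 = (900, 792)
Ratio at component: 900 / 108 = 8.33333

λ ≈ 8.33333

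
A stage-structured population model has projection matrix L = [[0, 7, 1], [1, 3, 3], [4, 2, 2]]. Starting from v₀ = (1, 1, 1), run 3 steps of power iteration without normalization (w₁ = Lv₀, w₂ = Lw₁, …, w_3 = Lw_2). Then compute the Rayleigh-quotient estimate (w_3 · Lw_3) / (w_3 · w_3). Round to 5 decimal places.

λ ≈ 7.53148

w1 = Lv₀ = (0·1 + 7·1 + 1·1; 1·1 + 3·1 + 3·1; 4·1 + 2·1 + 2·1) = (8, 7, 8)
w2 = Lw1 = (0·8 + 7·7 + 1·8; 1·8 + 3·7 + 3·8; 4·8 + 2·7 + 2·8) = (57, 53, 62)
w3 = Lw2 = (433, 402, 458)
Lw3 = (3272, 3013, 3452)
w3·Lw3 = 433·3272 + 402·3013 + 458·3452 = 4209018; w3·w3 = 433·433 + 402·402 + 458·458 = 558857
λ ≈ 4209018/558857 = 7.53148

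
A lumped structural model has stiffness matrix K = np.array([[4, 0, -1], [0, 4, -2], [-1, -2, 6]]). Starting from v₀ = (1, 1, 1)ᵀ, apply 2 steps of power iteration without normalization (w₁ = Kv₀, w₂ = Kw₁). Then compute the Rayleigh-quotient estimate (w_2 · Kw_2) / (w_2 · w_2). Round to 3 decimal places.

w1 = Kv₀ = (4·1 + 0·1 + (-1)·1; 0·1 + 4·1 + (-2)·1; (-1)·1 + (-2)·1 + 6·1) = (3, 2, 3)
w2 = Kw1 = (4·3 + 0·2 + (-1)·3; 0·3 + 4·2 + (-2)·3; (-1)·3 + (-2)·2 + 6·3) = (9, 2, 11)
Kw2 = (25, -14, 53)
w2·Kw2 = 9·25 + 2·(-14) + 11·53 = 780; w2·w2 = 9·9 + 2·2 + 11·11 = 206
λ ≈ 780/206 = 3.786

λ ≈ 3.786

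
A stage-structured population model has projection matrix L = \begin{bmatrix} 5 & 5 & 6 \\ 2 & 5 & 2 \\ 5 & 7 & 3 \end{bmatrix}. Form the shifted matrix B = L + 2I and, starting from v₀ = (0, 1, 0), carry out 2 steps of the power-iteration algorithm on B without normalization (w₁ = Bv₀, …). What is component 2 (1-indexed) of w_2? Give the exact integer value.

B = L + 2I has rows (7, 5, 6); (2, 7, 2); (5, 7, 5)
w1 = Bv₀ = (7·0 + 5·1 + 6·0; 2·0 + 7·1 + 2·0; 5·0 + 7·1 + 5·0) = (5, 7, 7)
w2 = Bw1 = (7·5 + 5·7 + 6·7; 2·5 + 7·7 + 2·7; 5·5 + 7·7 + 5·7) = (112, 73, 109)
Requested component of w2: 73

73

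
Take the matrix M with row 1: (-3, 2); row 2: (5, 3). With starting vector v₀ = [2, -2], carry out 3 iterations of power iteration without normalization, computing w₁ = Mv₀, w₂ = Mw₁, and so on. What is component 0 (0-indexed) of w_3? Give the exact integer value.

w1 = Mv₀ = (-10, 4)
w2 = Mw1 = (38, -38)
w3 = Mw2 = (-190, 76)
The requested component of w3 is -190.

-190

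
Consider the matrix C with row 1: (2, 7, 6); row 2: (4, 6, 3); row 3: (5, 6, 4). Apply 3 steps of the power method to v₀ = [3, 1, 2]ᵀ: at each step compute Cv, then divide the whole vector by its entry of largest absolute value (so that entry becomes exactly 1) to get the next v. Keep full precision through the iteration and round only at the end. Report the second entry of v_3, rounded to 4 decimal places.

0.8584

Cv0 = (25.00000, 24.00000, 29.00000); divide by 29.00000 → v1 = (0.86207, 0.82759, 1.00000)
Cv1 = (13.51724, 11.41379, 13.27586); divide by 13.51724 → v2 = (1.00000, 0.84439, 0.98214)
Cv2 = (13.80357, 12.01276, 13.99490); divide by 13.99490 → v3 = (0.98633, 0.85837, 1.00000)
Requested entry of v3: 4709/5486 = 0.8584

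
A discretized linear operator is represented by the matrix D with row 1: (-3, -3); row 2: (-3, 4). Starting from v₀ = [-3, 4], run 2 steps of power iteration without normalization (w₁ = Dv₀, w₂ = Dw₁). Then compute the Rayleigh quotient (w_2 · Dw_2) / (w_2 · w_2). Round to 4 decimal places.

w1 = Dv₀ = ((-3)·(-3) + (-3)·4; (-3)·(-3) + 4·4) = (-3, 25)
w2 = Dw1 = ((-3)·(-3) + (-3)·25; (-3)·(-3) + 4·25) = (-66, 109)
Dw2 = (-129, 634)
w2·Dw2 = (-66)·(-129) + 109·634 = 77620; w2·w2 = (-66)·(-66) + 109·109 = 16237
λ ≈ 77620/16237 = 4.7804

λ ≈ 4.7804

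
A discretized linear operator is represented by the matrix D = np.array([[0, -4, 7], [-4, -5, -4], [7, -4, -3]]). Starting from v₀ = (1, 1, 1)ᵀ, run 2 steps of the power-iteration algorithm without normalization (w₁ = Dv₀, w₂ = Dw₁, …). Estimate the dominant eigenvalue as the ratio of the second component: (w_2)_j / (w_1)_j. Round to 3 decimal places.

-4.077

w1 = Dv₀ = (3, -13, 0)
w2 = Dw1 = (52, 53, 73)
Ratio at component: 53 / -13 = -4.077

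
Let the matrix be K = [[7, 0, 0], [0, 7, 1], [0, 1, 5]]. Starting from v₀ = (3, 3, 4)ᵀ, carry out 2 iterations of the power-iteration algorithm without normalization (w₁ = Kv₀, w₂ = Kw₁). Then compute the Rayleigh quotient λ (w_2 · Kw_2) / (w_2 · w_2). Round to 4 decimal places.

7.2020

w1 = Kv₀ = (7·3 + 0·3 + 0·4; 0·3 + 7·3 + 1·4; 0·3 + 1·3 + 5·4) = (21, 25, 23)
w2 = Kw1 = (7·21 + 0·25 + 0·23; 0·21 + 7·25 + 1·23; 0·21 + 1·25 + 5·23) = (147, 198, 140)
Kw2 = (1029, 1526, 898)
w2·Kw2 = 147·1029 + 198·1526 + 140·898 = 579131; w2·w2 = 147·147 + 198·198 + 140·140 = 80413
λ ≈ 579131/80413 = 7.2020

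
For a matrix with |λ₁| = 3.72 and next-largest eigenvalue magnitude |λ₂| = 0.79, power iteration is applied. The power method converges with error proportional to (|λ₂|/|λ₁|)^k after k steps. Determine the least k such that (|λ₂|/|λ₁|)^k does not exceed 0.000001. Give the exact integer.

9

|λ₂/λ₁| = 0.79/3.72 = 0.21237
Need k ≥ ln(0.000001) / ln(0.21237) = -13.8155 / -1.5494 ≈ 8.916
Smallest integer k satisfying the bound: 9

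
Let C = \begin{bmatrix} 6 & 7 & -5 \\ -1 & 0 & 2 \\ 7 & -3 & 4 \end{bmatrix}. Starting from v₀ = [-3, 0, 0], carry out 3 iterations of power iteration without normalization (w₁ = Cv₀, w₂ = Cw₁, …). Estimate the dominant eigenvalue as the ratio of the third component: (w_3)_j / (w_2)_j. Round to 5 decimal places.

w1 = Cv₀ = (-18, 3, -21)
w2 = Cw1 = (18, -24, -219)
w3 = Cw2 = (1035, -456, -678)
Ratio at component: -678 / -219 = 3.09589

λ ≈ 3.09589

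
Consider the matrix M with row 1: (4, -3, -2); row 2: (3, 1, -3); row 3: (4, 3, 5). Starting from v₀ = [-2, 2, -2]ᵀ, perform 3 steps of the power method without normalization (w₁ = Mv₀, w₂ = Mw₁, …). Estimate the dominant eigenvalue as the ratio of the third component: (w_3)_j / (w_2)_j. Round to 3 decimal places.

w1 = Mv₀ = (4·(-2) + (-3)·2 + (-2)·(-2); 3·(-2) + 1·2 + (-3)·(-2); 4·(-2) + 3·2 + 5·(-2)) = (-10, 2, -12)
w2 = Mw1 = (4·(-10) + (-3)·2 + (-2)·(-12); 3·(-10) + 1·2 + (-3)·(-12); 4·(-10) + 3·2 + 5·(-12)) = (-22, 8, -94)
w3 = Mw2 = (76, 224, -534)
Ratio at component: -534 / -94 = 5.681

5.681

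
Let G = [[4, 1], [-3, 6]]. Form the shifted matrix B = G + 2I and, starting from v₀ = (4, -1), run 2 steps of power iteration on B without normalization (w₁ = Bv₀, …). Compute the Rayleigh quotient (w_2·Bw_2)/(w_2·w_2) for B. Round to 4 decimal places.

8.3947

B = G + 2I has rows (6, 1); (-3, 8)
w1 = Bv₀ = (23, -20)
w2 = Bw1 = (118, -229)
Bw2 = (479, -2186)
w2·Bw2 = 557116; w2·w2 = 66365; μ ≈ 557116/66365 = 8.3947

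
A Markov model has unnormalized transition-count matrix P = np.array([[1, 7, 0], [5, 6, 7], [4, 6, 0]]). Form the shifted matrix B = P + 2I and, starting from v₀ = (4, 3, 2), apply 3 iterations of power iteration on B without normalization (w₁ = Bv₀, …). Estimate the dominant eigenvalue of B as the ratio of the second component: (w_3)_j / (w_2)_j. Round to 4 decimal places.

15.1698

B = P + 2I has rows (3, 7, 0); (5, 8, 7); (4, 6, 2)
w1 = Bv₀ = (3·4 + 7·3 + 0·2; 5·4 + 8·3 + 7·2; 4·4 + 6·3 + 2·2) = (33, 58, 38)
w2 = Bw1 = (3·33 + 7·58 + 0·38; 5·33 + 8·58 + 7·38; 4·33 + 6·58 + 2·38) = (505, 895, 556)
w3 = Bw2 = (7780, 13577, 8502)
Ratio: 13577/895 = 15.1698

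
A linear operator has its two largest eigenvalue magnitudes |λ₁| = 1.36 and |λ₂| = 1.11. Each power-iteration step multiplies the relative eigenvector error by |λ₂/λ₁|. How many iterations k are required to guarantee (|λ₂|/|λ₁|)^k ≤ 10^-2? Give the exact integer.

|λ₂/λ₁| = 1.11/1.36 = 0.81618
Need k ≥ ln(10^-2) / ln(0.81618) = -4.6052 / -0.2031 ≈ 22.672
Smallest integer k satisfying the bound: 23

23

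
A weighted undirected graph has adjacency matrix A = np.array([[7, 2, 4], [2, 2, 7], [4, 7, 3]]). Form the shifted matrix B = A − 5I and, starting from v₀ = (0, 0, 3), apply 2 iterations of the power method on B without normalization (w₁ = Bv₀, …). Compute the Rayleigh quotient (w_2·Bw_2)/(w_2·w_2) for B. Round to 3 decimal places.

B = A − 5I has rows (2, 2, 4); (2, -3, 7); (4, 7, -2)
w1 = Bv₀ = (2·0 + 2·0 + 4·3; 2·0 + (-3)·0 + 7·3; 4·0 + 7·0 + (-2)·3) = (12, 21, -6)
w2 = Bw1 = (2·12 + 2·21 + 4·(-6); 2·12 + (-3)·21 + 7·(-6); 4·12 + 7·21 + (-2)·(-6)) = (42, -81, 207)
Bw2 = (750, 1776, -813)
w2·Bw2 = -280647; w2·w2 = 51174; μ ≈ -280647/51174 = -5.484

μ ≈ -5.484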